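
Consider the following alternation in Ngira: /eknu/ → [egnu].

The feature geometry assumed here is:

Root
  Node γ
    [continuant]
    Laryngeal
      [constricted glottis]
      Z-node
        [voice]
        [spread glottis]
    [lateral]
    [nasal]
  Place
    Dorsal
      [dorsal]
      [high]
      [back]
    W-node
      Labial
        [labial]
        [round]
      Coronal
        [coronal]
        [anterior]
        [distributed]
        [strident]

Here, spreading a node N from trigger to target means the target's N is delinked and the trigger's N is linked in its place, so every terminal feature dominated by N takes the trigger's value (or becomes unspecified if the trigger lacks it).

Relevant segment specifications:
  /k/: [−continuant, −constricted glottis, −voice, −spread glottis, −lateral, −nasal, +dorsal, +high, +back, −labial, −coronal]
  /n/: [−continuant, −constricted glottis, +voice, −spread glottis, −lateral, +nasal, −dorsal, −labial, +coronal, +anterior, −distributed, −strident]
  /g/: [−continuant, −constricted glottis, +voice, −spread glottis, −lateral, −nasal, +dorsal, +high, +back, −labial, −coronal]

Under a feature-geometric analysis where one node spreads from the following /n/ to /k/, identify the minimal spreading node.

[voice]

The alternation /k/ → [g] changes [voice] and nothing else.
Only a single terminal changes, and /n/ supplies the new value, so [voice] itself is the minimal spreading constituent.
[coronal], [dorsal] stay as in /k/ although /n/ differs there, so no node dominating them spread; among the remaining candidates [voice] is the lowest that derives the output.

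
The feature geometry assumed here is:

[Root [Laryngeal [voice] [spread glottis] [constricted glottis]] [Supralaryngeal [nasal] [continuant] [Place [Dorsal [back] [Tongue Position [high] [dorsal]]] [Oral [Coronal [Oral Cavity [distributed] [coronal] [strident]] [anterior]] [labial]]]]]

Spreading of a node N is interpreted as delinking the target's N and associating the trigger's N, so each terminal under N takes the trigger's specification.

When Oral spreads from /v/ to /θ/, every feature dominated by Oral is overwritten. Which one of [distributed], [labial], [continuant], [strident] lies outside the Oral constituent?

Under this geometry, Oral contains [distributed], [coronal], [strident], [anterior], [labial].
Of the listed options, [distributed], [strident], [labial] are among these and would be overwritten by spreading Oral.
But [continuant] is a dependent of Supralaryngeal, outside Oral; it is therefore untouched by the spreading.

[continuant]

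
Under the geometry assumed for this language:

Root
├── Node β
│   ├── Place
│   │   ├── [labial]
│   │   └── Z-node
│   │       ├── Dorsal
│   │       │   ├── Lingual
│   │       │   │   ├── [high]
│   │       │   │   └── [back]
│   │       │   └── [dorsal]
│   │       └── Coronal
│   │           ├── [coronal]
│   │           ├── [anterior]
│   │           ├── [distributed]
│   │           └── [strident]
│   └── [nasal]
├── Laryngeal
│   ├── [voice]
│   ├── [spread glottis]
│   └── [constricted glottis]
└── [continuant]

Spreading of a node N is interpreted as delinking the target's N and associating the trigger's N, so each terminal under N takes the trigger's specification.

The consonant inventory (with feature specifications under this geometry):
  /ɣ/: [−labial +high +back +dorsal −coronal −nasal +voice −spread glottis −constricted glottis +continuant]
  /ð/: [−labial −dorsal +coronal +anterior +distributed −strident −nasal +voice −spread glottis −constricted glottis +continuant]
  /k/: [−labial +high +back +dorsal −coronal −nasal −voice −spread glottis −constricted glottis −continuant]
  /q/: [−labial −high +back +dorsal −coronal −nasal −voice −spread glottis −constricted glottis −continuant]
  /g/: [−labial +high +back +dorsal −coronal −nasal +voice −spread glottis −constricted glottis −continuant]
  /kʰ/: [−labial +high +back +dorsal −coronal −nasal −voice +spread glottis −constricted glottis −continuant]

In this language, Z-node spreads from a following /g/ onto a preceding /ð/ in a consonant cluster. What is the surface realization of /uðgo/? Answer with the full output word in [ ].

The Z-node node dominates the terminals [high], [back], [dorsal], [coronal], [anterior], [distributed], [strident].
After delinking /ð/'s Z-node and linking /g/'s, the affected terminals become [+high], [+back], [+dorsal], [−coronal]; [labial], [nasal], [voice], … (outside Z-node) are retained from /ð/.
Among the inventory, only /ɣ/ has exactly this specification, giving the surface form [uɣgo].

[uɣgo]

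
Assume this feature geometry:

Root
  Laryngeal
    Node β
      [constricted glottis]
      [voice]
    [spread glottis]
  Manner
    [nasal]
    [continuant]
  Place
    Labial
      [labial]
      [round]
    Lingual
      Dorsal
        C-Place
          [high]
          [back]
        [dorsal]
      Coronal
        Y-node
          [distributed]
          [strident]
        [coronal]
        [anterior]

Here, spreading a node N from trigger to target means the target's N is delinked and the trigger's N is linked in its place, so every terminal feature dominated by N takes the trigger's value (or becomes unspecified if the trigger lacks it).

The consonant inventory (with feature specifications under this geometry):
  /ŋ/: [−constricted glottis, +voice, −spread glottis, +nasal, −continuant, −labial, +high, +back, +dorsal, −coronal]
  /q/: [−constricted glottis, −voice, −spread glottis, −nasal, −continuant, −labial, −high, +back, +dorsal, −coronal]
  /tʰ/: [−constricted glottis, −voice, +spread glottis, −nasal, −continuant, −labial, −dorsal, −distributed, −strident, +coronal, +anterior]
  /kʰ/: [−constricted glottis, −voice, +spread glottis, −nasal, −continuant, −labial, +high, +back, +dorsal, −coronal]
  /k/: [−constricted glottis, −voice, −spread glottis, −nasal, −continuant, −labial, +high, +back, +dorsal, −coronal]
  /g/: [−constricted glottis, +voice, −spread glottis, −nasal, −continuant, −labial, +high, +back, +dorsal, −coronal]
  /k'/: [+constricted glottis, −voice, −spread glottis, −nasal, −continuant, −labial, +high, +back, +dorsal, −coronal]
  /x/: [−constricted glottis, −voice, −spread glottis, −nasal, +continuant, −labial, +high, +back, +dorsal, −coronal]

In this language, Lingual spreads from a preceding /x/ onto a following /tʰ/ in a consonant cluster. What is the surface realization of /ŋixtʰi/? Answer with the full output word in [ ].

[ŋixkʰi]

Lingual immediately or transitively dominates [high], [back], [dorsal], [distributed], [strident], [coronal], [anterior].
Spreading Lingual from /x/ onto /tʰ/ replaces those values with /x/'s: [+high], [+back], [+dorsal], [−coronal]. Features outside Lingual ([constricted glottis], [voice], [spread glottis], …) stay as in /tʰ/.
The resulting bundle matches /kʰ/ in the inventory; substituting it for /tʰ/ gives [ŋixkʰi].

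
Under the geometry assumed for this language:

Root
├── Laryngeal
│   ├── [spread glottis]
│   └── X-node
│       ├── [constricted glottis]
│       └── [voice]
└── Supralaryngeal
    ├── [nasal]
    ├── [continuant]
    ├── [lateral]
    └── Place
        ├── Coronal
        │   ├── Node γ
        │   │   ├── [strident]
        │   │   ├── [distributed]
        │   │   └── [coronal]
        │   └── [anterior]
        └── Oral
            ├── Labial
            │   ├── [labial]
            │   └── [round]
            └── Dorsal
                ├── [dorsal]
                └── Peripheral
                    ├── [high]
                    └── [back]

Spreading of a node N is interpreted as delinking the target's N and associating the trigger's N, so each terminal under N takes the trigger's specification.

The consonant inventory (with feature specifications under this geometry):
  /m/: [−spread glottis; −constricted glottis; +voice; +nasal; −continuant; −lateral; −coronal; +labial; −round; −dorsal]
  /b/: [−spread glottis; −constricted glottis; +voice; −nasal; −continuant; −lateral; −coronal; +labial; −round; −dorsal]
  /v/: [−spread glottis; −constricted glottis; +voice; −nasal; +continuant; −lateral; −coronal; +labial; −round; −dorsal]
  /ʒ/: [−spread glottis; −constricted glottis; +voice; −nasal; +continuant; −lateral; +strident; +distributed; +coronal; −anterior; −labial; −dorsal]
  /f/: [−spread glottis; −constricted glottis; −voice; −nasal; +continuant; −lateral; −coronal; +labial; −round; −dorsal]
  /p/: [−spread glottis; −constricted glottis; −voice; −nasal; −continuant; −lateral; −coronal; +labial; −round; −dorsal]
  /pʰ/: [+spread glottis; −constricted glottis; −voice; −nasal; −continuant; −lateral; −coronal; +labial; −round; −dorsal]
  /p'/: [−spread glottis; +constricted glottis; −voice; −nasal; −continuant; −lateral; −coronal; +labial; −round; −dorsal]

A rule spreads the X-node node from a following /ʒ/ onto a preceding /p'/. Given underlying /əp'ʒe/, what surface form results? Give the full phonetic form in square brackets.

The X-node node dominates the terminals [constricted glottis], [voice].
Spreading X-node from /ʒ/ onto /p'/ replaces those values with /ʒ/'s: [−constricted glottis], [+voice]. Features outside X-node ([spread glottis], [nasal], [continuant], …) stay as in /p'/.
Among the inventory, only /b/ has exactly this specification, giving the surface form [əbʒe].

[əbʒe]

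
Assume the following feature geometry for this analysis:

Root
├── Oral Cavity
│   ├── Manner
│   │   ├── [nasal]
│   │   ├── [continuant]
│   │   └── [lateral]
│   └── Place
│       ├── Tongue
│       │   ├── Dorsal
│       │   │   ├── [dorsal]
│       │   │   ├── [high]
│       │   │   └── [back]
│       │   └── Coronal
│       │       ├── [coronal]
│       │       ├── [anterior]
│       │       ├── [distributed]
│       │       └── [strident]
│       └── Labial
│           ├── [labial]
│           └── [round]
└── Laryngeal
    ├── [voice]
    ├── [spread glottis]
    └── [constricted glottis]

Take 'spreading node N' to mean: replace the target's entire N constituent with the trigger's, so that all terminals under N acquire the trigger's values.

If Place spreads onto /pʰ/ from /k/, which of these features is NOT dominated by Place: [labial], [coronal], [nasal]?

[nasal]

Place dominates exactly [dorsal], [high], [back], [coronal], [anterior], [distributed], [strident], [labial], [round].
Of the listed options, [coronal], [labial] are among these and would be overwritten by spreading Place.
[nasal] is not within the Place subtree (it hangs from Manner), so /pʰ/'s [nasal] value survives.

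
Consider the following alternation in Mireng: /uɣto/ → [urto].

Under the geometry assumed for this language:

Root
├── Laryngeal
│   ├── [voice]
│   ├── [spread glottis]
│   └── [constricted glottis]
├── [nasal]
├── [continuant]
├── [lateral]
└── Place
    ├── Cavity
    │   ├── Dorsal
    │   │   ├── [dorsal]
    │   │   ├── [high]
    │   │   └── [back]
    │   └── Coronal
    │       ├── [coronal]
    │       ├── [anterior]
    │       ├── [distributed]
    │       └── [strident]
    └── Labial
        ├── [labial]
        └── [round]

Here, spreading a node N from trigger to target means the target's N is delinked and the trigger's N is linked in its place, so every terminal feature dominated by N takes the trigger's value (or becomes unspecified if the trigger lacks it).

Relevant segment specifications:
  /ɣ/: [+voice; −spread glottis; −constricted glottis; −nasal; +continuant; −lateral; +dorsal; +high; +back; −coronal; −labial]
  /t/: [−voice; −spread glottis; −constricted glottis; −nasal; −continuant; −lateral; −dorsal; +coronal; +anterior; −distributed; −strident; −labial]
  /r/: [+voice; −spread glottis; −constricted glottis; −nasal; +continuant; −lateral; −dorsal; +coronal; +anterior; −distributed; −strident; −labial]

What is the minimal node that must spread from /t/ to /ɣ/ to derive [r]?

/ɣ/ and [r] differ in [coronal], [anterior], [distributed], [strident], [dorsal], [high], [back]; every other specified feature is identical.
Tracing each changed feature up the tree, the paths first meet at Cavity; any lower node misses at least one of them.
If Cavity spreads, every terminal under it takes /t/'s value, producing [r] as observed.
[continuant], [voice] stay as in /ɣ/ although /t/ differs there, so no node dominating them spread; among the remaining candidates Cavity is the lowest that derives the output.

Cavity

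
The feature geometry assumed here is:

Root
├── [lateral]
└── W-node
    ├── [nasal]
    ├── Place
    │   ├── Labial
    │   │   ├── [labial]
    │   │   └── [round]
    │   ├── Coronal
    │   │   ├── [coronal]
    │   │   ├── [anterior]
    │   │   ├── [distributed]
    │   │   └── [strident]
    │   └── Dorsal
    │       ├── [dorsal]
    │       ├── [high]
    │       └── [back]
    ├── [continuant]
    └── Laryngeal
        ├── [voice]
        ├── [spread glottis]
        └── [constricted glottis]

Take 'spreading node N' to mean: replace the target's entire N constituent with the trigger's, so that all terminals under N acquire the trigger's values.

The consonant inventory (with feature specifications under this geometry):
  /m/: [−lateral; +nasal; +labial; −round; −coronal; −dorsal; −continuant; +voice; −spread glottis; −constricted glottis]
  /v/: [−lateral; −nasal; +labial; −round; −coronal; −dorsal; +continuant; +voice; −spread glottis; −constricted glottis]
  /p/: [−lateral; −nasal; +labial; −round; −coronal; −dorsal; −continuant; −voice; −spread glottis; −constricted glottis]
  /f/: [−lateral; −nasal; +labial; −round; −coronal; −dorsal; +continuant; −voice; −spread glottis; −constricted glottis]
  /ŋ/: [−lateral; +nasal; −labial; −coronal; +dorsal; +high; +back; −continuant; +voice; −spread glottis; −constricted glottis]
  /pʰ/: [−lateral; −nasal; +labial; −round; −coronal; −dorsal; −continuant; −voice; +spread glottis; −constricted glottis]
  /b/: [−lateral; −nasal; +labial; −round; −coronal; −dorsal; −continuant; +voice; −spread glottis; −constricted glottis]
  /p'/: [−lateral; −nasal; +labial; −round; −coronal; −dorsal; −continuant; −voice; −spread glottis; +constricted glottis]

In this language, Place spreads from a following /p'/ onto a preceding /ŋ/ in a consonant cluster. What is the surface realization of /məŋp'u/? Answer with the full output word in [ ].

[məmp'u]

Terminals under Place in this geometry: [labial], [round], [coronal], [anterior], [distributed], [strident], [dorsal], [high], [back].
The target acquires /p'/'s values for everything under Place — [+labial], [−round], [−coronal], [−dorsal] — while keeping its own [lateral], [nasal], [continuant], ….
Among the inventory, only /m/ has exactly this specification, giving the surface form [məmp'u].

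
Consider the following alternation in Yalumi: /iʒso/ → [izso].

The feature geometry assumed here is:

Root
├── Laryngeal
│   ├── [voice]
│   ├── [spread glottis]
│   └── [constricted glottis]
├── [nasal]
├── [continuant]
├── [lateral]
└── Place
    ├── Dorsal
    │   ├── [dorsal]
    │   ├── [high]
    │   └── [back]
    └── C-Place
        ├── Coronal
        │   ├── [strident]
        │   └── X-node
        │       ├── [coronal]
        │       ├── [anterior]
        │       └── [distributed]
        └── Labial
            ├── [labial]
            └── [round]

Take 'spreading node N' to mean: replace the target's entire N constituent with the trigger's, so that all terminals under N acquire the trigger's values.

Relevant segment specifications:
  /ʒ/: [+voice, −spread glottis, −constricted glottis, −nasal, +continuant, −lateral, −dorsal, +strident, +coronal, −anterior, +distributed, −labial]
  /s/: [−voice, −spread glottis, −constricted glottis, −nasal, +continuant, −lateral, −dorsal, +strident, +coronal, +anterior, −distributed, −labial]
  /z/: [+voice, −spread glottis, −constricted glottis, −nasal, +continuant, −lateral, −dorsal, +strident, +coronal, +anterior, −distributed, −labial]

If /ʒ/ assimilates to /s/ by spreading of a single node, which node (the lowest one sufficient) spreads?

X-node

Feature comparison: [anterior], [distributed] differ between /ʒ/ and [z]; the remaining terminals match.
These terminals are all dominated by X-node, and no proper subconstituent of X-node covers them all; X-node is their lowest common ancestor.
If X-node spreads, every terminal under it takes /s/'s value, producing [z] as observed.
[voice], a feature on which the two segments disagree outside X-node, is unchanged — nothing dominating it spread, and X-node is the minimal sufficient constituent.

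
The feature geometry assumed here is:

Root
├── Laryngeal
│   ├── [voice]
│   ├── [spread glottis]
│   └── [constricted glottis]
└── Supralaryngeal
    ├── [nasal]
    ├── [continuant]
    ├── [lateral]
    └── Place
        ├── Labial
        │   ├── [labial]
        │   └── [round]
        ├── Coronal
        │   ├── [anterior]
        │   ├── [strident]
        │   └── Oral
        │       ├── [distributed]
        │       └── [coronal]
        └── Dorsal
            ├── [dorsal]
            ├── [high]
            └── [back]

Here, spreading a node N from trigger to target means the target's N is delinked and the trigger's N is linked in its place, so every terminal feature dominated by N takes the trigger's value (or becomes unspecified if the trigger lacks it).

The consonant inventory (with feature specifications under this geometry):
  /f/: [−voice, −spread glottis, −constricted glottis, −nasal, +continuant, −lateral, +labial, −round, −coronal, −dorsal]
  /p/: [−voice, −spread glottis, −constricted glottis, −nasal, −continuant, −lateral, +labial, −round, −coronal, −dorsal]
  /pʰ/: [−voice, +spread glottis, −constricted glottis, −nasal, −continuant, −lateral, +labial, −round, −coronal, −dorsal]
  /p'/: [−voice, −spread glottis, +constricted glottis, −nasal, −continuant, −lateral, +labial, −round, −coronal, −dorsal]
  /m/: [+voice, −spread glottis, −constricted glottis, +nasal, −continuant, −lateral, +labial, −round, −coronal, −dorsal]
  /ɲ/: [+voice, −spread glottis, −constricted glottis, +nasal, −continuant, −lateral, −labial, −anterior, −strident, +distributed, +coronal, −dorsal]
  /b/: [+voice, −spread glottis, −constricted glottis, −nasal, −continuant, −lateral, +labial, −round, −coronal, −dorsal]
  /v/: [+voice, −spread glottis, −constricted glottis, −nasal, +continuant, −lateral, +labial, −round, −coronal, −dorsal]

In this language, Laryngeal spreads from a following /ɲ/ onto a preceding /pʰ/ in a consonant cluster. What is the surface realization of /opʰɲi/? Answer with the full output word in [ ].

Terminals under Laryngeal in this geometry: [voice], [spread glottis], [constricted glottis].
The target acquires /ɲ/'s values for everything under Laryngeal — [+voice], [−spread glottis], [−constricted glottis] — while keeping its own [nasal], [continuant], [lateral], ….
The resulting bundle matches /b/ in the inventory; substituting it for /pʰ/ gives [obɲi].

[obɲi]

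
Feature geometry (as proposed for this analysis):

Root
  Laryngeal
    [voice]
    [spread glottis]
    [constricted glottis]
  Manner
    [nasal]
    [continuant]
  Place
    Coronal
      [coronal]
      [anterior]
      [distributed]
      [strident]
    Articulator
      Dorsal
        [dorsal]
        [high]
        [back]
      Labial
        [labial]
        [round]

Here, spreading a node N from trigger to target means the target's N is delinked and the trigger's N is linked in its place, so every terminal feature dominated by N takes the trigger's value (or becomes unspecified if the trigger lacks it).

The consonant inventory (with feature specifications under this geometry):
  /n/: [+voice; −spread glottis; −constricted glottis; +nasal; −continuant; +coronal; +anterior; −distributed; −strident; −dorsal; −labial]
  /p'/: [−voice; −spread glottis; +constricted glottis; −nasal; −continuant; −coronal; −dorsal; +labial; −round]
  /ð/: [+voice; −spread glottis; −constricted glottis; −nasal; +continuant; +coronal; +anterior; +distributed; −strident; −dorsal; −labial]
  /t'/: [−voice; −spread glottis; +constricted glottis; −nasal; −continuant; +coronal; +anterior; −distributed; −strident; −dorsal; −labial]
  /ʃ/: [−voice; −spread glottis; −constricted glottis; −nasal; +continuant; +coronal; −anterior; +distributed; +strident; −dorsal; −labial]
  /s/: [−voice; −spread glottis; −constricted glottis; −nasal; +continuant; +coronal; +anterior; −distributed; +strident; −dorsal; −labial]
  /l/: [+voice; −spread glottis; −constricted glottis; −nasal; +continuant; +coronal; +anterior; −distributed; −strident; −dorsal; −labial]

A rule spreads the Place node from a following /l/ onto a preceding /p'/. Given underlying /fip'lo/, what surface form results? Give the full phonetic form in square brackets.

[fit'lo]

Terminals under Place in this geometry: [coronal], [anterior], [distributed], [strident], [dorsal], [high], [back], [labial], [round].
Spreading Place from /l/ onto /p'/ replaces those values with /l/'s: [+coronal], [+anterior], [−distributed], [−strident], [−dorsal], [−labial]. Features outside Place ([voice], [spread glottis], [constricted glottis], …) stay as in /p'/.
Among the inventory, only /t'/ has exactly this specification, giving the surface form [fit'lo].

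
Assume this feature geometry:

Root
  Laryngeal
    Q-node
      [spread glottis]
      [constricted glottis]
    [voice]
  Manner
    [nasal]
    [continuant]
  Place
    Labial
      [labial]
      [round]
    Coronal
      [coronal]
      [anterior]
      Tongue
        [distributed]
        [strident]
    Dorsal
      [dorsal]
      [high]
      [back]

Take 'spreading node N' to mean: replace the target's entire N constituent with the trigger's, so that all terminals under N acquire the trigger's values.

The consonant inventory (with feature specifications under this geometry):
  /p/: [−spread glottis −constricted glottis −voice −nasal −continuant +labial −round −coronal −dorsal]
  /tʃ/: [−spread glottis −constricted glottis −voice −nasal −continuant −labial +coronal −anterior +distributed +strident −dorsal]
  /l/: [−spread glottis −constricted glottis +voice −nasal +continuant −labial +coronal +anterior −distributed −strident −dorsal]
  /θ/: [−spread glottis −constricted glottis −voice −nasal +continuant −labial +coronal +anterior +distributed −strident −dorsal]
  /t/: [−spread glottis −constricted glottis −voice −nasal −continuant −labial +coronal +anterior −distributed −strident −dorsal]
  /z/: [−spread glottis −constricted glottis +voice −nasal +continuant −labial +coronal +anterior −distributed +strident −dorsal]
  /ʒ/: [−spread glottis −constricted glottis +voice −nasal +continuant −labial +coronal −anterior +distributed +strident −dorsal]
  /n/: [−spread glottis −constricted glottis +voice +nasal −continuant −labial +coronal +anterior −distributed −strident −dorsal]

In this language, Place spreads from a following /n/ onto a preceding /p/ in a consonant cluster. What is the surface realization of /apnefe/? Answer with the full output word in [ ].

[atnefe]

The Place node dominates the terminals [labial], [round], [coronal], [anterior], [distributed], [strident], [dorsal], [high], [back].
Spreading Place from /n/ onto /p/ replaces those values with /n/'s: [−labial], [+coronal], [+anterior], [−distributed], [−strident], [−dorsal]. Features outside Place ([spread glottis], [constricted glottis], [voice], …) stay as in /p/.
The resulting bundle matches /t/ in the inventory; substituting it for /p/ gives [atnefe].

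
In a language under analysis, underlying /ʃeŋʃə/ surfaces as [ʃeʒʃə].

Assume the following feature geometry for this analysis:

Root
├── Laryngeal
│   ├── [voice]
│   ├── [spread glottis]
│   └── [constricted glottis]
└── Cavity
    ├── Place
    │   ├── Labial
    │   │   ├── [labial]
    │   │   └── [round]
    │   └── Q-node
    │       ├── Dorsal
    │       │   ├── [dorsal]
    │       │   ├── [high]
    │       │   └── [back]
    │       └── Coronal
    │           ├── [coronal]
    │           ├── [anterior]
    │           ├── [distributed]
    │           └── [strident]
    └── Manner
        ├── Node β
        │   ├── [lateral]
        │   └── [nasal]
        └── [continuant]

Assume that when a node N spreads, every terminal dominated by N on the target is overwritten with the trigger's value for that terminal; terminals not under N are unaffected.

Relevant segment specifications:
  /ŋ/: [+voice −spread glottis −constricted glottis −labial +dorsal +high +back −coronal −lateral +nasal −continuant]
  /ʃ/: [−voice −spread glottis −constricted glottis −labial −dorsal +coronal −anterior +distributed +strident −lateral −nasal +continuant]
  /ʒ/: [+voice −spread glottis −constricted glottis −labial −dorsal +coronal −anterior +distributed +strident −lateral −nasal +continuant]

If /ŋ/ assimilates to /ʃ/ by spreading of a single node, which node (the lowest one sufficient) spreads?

/ŋ/ and [ʒ] differ in [nasal], [continuant], [coronal], [anterior], [distributed], [strident], [dorsal], [high], [back]; every other specified feature is identical.
In this geometry the lowest node dominating all of them is Cavity: every daughter of Cavity dominates only a proper subset, so no lower node suffices.
Delinking /ŋ/'s Cavity and associating /ʃ/'s Cavity gives precisely the feature bundle of [ʒ].
Had Root spread, [voice] would have taken /ʃ/'s value; it stays as in /ŋ/, confirming the spreading constituent is exactly Cavity.

Cavity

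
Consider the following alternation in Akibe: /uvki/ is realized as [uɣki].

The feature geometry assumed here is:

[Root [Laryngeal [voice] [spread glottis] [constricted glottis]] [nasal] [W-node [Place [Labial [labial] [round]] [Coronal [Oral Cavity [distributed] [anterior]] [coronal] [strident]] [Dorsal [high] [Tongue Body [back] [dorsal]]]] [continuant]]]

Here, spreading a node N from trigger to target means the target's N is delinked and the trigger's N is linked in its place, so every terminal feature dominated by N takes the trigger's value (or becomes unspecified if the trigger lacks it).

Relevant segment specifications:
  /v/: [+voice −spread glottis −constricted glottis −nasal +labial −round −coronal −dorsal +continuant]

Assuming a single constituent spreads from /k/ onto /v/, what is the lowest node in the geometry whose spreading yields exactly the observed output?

Place

Feature comparison: [labial], [round], [dorsal], [high], [back] differ between /v/ and [ɣ]; the remaining terminals match.
Tracing each changed feature up the tree, the paths first meet at Place; any lower node misses at least one of them.
If Place spreads, every terminal under it takes /k/'s value, producing [ɣ] as observed.
[continuant] — on which /k/ differs from /v/ — is unchanged, so neither W-node nor anything higher can have spread; the constituent is no larger than Place.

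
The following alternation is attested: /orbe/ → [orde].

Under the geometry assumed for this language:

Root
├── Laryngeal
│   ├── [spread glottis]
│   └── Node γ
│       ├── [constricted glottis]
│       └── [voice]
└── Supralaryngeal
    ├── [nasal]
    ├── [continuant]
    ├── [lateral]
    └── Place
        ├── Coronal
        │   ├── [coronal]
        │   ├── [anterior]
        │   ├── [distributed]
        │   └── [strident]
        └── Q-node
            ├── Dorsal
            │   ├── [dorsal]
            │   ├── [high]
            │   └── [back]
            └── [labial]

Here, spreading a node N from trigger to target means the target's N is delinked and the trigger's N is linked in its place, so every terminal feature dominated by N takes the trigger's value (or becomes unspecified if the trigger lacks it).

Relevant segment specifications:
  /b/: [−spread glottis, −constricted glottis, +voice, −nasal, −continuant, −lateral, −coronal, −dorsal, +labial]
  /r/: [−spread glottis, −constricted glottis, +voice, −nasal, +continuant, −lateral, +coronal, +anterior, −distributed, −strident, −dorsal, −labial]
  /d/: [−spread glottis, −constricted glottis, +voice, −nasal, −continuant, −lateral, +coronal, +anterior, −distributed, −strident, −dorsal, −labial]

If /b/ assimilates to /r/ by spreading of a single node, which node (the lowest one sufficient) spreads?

Place

The alternation /b/ → [d] changes [labial], [coronal], [anterior], [distributed], [strident] and nothing else.
In this geometry the lowest node dominating all of them is Place: every daughter of Place dominates only a proper subset, so no lower node suffices.
Delinking /b/'s Place and associating /r/'s Place gives precisely the feature bundle of [d].
Since [continuant] is preserved even though /r/ disagrees there, no node above Place spread.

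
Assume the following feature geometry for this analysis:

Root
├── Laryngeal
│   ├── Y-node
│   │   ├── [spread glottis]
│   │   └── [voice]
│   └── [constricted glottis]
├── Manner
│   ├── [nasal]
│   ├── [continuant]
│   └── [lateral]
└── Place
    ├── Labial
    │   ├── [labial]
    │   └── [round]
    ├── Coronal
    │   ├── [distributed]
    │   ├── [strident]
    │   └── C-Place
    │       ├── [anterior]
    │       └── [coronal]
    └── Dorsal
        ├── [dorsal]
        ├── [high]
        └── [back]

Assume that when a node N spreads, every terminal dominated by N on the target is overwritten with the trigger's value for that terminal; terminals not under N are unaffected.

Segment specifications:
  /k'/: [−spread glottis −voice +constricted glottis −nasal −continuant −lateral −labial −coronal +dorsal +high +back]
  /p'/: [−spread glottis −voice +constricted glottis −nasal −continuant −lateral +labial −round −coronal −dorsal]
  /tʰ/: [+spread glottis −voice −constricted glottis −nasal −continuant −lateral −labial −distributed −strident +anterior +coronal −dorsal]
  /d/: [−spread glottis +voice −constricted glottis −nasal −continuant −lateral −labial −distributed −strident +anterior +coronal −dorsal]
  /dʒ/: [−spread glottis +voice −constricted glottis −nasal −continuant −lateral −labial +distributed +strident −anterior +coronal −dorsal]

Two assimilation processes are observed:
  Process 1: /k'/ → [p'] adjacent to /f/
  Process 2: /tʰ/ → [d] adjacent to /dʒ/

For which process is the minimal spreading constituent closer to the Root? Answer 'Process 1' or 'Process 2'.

Process 1: the features that change are [labial], [round], [dorsal], [high], [back]; the minimal node is Place (depth 1).
Process 2: the features that change are [voice], [spread glottis]; the minimal node is Y-node (depth 2).
Place (depth 1) sits above Y-node (depth 2), making Process 1 the one with the higher spreading node.

Process 1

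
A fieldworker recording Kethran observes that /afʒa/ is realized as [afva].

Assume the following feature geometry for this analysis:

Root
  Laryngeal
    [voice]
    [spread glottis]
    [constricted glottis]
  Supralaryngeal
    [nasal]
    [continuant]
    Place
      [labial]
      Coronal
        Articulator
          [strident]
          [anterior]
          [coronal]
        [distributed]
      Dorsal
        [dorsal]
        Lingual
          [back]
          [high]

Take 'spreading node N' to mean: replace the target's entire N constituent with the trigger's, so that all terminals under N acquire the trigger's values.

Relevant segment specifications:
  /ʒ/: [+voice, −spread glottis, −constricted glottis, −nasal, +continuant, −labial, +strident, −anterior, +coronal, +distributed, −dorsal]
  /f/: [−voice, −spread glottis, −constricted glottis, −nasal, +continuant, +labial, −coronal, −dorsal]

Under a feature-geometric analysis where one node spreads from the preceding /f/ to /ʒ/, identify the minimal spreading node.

Comparing /ʒ/ with its surface form [v], the features that change are [labial], [coronal], [anterior], [distributed], [strident].
In this geometry the lowest node dominating all of them is Place: every daughter of Place dominates only a proper subset, so no lower node suffices.
If Place spreads, every terminal under it takes /f/'s value, producing [v] as observed.
[voice], a feature on which the two segments disagree outside Place, is unchanged — nothing dominating it spread, and Place is the minimal sufficient constituent.

Place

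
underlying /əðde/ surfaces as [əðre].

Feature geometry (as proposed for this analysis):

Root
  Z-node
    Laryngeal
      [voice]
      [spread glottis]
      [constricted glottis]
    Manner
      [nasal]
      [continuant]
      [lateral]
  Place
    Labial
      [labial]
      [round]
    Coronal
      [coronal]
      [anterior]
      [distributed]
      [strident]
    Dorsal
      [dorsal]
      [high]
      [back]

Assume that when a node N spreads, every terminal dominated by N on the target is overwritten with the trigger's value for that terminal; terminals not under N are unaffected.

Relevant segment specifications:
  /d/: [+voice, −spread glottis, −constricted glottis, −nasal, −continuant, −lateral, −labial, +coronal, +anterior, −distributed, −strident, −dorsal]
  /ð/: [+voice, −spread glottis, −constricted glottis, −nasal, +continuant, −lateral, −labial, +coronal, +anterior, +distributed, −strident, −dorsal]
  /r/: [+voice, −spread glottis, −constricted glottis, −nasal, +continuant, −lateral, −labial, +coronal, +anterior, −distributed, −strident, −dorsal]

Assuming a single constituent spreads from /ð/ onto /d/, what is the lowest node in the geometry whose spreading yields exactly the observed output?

Feature comparison: [continuant] differs between /d/ and [r]; the remaining terminals match.
Only a single terminal changes, and /ð/ supplies the new value, so [continuant] itself is the minimal spreading constituent.
[distributed] stays as in /d/ although /ð/ differs there, so no node dominating it spread; among the remaining candidates [continuant] is the lowest that derives the output.

[continuant]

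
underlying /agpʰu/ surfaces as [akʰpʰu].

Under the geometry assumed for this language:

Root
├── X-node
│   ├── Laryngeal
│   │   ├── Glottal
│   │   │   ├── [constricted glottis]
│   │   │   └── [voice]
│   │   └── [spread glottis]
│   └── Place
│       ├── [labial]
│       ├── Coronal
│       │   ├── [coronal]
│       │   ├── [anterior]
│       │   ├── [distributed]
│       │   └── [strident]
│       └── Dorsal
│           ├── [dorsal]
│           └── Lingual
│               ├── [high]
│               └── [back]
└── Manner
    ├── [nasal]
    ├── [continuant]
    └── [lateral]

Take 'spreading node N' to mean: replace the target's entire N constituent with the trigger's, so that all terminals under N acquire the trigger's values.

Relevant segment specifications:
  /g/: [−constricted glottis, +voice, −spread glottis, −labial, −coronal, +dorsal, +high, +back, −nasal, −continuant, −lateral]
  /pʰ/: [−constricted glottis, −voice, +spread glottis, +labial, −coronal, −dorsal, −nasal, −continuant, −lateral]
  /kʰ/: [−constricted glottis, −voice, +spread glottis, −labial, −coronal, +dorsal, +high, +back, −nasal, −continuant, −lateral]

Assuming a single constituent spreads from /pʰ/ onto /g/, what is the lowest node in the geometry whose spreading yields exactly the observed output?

The alternation /g/ → [kʰ] changes [voice], [spread glottis] and nothing else.
The smallest constituent containing every changed terminal is Laryngeal — each of its daughters lacks at least one of the affected features.
If Laryngeal spreads, every terminal under it takes /pʰ/'s value, producing [kʰ] as observed.
Had X-node or a higher node spread, [dorsal], [labial] would have taken /pʰ/'s values; they stay as in /g/, confirming the spreading constituent is exactly Laryngeal.

Laryngeal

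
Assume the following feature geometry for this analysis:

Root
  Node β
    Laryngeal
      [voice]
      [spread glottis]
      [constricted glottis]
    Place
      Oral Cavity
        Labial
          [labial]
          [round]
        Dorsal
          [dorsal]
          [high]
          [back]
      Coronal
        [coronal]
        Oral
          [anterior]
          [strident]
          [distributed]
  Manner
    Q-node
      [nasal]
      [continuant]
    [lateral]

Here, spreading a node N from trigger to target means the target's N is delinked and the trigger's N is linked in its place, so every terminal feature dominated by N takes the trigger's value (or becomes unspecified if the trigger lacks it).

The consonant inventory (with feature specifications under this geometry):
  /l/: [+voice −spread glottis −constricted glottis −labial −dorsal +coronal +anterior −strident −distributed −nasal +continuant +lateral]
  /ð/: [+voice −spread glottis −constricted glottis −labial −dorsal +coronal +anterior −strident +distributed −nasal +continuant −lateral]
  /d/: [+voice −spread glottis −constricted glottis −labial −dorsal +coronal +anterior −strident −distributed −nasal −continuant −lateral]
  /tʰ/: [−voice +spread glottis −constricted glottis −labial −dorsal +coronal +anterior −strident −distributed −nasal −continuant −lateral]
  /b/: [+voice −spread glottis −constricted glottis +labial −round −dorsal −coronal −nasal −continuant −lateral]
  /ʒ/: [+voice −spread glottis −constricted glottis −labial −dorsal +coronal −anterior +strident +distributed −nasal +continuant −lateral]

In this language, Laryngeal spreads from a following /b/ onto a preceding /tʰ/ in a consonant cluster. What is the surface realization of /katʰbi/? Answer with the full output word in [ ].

[kadbi]

Laryngeal immediately or transitively dominates [voice], [spread glottis], [constricted glottis].
After delinking /tʰ/'s Laryngeal and linking /b/'s, the affected terminals become [+voice], [−spread glottis], [−constricted glottis]; [labial], [dorsal], [coronal], … (outside Laryngeal) are retained from /tʰ/.
Among the inventory, only /d/ has exactly this specification, giving the surface form [kadbi].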